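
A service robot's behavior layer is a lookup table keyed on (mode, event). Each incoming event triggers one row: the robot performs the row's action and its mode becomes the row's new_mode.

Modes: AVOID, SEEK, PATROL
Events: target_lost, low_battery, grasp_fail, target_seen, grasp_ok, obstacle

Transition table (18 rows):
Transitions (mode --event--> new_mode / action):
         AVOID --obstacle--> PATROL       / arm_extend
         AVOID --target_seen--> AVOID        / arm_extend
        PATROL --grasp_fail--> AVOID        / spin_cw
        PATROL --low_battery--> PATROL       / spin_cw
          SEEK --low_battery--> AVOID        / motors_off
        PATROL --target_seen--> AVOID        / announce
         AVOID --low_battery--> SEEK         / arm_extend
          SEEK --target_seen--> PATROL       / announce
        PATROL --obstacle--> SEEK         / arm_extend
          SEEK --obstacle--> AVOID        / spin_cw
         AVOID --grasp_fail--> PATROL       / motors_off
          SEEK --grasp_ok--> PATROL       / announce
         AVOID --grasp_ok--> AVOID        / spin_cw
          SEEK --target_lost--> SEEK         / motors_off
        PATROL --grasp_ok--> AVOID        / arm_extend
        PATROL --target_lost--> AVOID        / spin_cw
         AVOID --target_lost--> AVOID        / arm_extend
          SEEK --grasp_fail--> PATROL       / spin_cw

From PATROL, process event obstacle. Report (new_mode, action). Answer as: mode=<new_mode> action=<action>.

current mode = PATROL; filter table to that mode:
  (PATROL, grasp_fail) → (AVOID, spin_cw)
  (PATROL, low_battery) → (PATROL, spin_cw)
  (PATROL, target_seen) → (AVOID, announce)
  (PATROL, obstacle) → (SEEK, arm_extend)  ← event matches
  (PATROL, grasp_ok) → (AVOID, arm_extend)
  (PATROL, target_lost) → (AVOID, spin_cw)
event = obstacle selects (SEEK, arm_extend)

mode=SEEK action=arm_extend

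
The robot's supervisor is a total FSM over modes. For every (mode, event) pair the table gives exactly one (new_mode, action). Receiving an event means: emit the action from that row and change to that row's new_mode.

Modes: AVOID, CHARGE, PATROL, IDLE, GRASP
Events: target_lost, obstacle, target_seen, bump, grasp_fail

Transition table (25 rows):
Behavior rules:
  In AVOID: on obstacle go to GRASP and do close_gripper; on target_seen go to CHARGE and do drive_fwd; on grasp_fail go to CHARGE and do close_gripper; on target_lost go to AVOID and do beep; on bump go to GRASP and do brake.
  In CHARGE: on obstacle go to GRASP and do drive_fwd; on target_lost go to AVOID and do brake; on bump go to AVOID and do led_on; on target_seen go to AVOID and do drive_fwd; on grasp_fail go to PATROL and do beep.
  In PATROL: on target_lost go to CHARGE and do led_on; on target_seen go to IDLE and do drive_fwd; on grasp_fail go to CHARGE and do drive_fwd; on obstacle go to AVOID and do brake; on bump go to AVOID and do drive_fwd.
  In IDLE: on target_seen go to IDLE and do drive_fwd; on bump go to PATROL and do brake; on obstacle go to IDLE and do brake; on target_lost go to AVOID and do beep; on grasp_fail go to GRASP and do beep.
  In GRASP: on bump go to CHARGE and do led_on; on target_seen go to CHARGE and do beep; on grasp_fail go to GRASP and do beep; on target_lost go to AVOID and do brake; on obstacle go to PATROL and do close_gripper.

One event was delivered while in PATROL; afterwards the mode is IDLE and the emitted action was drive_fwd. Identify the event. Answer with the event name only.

try target_lost: (PATROL, target_lost) → (CHARGE, led_on)
try obstacle: (PATROL, obstacle) → (AVOID, brake)
try target_seen: (PATROL, target_seen) → (IDLE, drive_fwd)  ← matches
try bump: (PATROL, bump) → (AVOID, drive_fwd)
try grasp_fail: (PATROL, grasp_fail) → (CHARGE, drive_fwd)

target_seen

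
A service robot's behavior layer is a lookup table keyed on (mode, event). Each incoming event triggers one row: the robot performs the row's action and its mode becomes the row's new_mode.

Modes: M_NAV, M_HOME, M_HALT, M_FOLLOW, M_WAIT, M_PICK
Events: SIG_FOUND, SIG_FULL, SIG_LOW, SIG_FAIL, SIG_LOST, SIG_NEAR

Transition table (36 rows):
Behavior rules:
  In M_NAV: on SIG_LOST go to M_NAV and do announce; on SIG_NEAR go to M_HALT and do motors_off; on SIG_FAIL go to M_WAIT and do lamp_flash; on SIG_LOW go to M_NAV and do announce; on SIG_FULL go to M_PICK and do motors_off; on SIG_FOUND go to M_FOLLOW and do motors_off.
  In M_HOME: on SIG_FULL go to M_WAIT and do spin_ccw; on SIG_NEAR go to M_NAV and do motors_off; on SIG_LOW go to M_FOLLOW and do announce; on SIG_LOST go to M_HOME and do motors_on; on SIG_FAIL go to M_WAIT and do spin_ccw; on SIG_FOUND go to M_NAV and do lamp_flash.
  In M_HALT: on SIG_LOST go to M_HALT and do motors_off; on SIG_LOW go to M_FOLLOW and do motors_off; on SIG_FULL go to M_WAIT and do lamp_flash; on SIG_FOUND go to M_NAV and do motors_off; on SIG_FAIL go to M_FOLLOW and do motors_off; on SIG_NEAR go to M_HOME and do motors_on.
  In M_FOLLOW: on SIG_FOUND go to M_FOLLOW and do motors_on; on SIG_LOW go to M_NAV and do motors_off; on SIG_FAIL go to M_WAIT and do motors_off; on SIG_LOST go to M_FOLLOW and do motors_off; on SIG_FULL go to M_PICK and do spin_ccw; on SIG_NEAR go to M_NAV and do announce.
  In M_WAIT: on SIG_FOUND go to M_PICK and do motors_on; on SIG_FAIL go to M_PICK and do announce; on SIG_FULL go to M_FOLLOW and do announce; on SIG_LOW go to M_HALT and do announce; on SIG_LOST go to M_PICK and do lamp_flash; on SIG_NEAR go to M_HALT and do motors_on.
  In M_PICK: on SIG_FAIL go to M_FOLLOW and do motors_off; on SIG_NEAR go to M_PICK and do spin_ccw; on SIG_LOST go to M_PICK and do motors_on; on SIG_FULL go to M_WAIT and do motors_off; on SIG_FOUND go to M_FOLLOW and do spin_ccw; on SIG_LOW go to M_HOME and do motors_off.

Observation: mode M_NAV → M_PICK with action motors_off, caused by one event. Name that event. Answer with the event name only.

SIG_FULL

try SIG_FOUND: (M_NAV, SIG_FOUND) → (M_FOLLOW, motors_off)
try SIG_FULL: (M_NAV, SIG_FULL) → (M_PICK, motors_off)  ← matches
try SIG_LOW: (M_NAV, SIG_LOW) → (M_NAV, announce)
try SIG_FAIL: (M_NAV, SIG_FAIL) → (M_WAIT, lamp_flash)
try SIG_LOST: (M_NAV, SIG_LOST) → (M_NAV, announce)
try SIG_NEAR: (M_NAV, SIG_NEAR) → (M_HALT, motors_off)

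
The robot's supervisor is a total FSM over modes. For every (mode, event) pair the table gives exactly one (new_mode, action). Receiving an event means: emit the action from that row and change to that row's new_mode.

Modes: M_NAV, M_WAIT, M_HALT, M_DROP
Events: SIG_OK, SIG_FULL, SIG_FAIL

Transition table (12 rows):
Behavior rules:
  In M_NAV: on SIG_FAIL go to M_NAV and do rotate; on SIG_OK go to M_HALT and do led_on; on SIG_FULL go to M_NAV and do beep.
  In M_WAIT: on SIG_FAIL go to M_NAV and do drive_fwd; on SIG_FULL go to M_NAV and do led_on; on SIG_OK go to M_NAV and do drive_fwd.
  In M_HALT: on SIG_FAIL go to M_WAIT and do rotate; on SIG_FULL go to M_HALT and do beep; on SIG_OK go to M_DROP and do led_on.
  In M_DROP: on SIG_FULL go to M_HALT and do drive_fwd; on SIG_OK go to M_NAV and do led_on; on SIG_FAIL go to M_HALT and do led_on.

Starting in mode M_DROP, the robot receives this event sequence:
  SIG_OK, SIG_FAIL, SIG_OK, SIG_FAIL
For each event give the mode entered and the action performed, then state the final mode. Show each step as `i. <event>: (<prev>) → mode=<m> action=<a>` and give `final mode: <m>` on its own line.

final mode: M_WAIT

1. SIG_OK: (M_DROP) → mode=M_NAV action=led_on
2. SIG_FAIL: (M_NAV) → mode=M_NAV action=rotate
3. SIG_OK: (M_NAV) → mode=M_HALT action=led_on
4. SIG_FAIL: (M_HALT) → mode=M_WAIT action=rotate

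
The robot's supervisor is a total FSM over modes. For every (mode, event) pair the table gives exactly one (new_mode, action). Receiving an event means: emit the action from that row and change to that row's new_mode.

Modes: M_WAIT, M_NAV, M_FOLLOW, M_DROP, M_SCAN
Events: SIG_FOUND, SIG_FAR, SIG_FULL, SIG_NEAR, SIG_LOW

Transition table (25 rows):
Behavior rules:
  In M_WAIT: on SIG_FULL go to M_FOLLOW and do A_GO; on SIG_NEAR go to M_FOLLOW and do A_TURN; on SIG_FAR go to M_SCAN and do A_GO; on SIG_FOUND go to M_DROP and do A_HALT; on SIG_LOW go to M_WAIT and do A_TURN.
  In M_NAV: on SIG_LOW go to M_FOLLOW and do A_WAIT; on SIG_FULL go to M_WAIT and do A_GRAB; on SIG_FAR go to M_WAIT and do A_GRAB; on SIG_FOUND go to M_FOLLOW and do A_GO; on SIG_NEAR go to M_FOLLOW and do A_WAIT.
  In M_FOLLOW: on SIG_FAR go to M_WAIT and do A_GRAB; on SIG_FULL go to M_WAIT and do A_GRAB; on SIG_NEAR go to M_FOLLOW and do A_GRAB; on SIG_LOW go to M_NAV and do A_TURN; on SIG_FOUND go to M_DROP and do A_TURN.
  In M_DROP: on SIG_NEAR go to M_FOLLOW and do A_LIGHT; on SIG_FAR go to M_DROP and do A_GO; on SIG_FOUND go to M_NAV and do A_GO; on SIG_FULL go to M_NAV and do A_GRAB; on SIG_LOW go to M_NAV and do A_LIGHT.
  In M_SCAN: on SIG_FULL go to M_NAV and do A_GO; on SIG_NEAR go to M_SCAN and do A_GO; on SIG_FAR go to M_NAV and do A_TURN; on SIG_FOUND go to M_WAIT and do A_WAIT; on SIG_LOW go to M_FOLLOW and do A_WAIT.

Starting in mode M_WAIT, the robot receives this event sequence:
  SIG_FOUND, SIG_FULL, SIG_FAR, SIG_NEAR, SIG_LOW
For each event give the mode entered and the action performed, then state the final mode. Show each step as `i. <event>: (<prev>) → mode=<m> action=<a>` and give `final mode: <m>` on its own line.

1. SIG_FOUND: (M_WAIT) → mode=M_DROP action=A_HALT
2. SIG_FULL: (M_DROP) → mode=M_NAV action=A_GRAB
3. SIG_FAR: (M_NAV) → mode=M_WAIT action=A_GRAB
4. SIG_NEAR: (M_WAIT) → mode=M_FOLLOW action=A_TURN
5. SIG_LOW: (M_FOLLOW) → mode=M_NAV action=A_TURN

final mode: M_NAV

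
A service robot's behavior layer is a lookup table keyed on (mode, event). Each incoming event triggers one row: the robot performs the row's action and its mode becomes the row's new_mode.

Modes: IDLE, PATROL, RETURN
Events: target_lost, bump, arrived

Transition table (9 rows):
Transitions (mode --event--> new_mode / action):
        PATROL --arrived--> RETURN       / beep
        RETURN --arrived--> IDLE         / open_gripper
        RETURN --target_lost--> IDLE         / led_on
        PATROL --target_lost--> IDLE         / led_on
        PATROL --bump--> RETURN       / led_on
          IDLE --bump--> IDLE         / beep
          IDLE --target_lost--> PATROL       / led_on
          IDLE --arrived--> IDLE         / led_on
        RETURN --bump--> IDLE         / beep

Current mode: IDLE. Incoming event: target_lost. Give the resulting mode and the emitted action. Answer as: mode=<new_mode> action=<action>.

mode=PATROL action=led_on

current mode = IDLE; filter table to that mode:
  (IDLE, bump) → (IDLE, beep)
  (IDLE, target_lost) → (PATROL, led_on)  ← event matches
  (IDLE, arrived) → (IDLE, led_on)
event = target_lost selects (PATROL, led_on)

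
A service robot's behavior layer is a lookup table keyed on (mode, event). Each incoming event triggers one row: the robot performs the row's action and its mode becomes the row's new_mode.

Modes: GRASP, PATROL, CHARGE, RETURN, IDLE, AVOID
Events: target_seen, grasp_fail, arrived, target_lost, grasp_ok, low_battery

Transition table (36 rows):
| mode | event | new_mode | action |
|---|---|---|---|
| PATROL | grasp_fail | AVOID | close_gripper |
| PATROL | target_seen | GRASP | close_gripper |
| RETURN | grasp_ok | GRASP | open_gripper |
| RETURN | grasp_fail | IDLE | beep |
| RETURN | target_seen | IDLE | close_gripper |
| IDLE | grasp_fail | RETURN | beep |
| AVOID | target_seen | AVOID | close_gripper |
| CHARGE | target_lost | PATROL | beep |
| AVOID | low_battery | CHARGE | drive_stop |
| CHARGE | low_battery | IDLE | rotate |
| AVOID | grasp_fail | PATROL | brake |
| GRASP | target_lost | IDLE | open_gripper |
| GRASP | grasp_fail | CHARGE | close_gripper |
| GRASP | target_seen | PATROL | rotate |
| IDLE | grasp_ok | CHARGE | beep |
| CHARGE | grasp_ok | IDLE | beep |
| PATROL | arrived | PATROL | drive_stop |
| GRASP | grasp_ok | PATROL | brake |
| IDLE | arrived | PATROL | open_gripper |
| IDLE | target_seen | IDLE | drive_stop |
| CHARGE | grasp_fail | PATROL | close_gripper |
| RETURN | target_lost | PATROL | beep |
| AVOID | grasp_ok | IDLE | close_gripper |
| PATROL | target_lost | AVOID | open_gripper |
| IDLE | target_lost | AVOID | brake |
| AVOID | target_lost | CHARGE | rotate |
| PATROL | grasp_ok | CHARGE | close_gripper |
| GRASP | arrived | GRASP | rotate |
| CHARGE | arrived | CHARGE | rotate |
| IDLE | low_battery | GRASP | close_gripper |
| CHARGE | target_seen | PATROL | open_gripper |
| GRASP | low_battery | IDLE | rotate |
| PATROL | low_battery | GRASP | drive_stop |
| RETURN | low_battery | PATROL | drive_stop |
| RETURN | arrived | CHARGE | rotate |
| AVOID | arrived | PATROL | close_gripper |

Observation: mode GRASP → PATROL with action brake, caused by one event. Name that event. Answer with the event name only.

grasp_ok

try target_seen: (GRASP, target_seen) → (PATROL, rotate)
try grasp_fail: (GRASP, grasp_fail) → (CHARGE, close_gripper)
try arrived: (GRASP, arrived) → (GRASP, rotate)
try target_lost: (GRASP, target_lost) → (IDLE, open_gripper)
try grasp_ok: (GRASP, grasp_ok) → (PATROL, brake)  ← matches
try low_battery: (GRASP, low_battery) → (IDLE, rotate)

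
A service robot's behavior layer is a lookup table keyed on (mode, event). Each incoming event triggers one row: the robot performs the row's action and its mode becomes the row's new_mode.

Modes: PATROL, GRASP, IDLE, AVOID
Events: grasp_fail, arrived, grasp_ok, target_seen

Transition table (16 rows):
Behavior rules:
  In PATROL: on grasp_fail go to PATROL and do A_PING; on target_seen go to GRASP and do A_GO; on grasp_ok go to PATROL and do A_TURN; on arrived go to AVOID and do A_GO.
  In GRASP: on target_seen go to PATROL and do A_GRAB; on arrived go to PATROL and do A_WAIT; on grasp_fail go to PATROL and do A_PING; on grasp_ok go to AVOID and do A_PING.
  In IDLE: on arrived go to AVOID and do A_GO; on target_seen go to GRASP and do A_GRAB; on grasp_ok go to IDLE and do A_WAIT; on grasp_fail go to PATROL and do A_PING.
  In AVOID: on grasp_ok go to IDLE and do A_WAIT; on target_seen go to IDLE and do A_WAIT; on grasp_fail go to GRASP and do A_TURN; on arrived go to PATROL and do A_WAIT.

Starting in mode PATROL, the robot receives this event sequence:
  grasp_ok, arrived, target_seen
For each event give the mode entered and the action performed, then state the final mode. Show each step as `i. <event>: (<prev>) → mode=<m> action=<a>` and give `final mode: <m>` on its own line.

final mode: IDLE

1. grasp_ok: (PATROL) → mode=PATROL action=A_TURN
2. arrived: (PATROL) → mode=AVOID action=A_GO
3. target_seen: (AVOID) → mode=IDLE action=A_WAIT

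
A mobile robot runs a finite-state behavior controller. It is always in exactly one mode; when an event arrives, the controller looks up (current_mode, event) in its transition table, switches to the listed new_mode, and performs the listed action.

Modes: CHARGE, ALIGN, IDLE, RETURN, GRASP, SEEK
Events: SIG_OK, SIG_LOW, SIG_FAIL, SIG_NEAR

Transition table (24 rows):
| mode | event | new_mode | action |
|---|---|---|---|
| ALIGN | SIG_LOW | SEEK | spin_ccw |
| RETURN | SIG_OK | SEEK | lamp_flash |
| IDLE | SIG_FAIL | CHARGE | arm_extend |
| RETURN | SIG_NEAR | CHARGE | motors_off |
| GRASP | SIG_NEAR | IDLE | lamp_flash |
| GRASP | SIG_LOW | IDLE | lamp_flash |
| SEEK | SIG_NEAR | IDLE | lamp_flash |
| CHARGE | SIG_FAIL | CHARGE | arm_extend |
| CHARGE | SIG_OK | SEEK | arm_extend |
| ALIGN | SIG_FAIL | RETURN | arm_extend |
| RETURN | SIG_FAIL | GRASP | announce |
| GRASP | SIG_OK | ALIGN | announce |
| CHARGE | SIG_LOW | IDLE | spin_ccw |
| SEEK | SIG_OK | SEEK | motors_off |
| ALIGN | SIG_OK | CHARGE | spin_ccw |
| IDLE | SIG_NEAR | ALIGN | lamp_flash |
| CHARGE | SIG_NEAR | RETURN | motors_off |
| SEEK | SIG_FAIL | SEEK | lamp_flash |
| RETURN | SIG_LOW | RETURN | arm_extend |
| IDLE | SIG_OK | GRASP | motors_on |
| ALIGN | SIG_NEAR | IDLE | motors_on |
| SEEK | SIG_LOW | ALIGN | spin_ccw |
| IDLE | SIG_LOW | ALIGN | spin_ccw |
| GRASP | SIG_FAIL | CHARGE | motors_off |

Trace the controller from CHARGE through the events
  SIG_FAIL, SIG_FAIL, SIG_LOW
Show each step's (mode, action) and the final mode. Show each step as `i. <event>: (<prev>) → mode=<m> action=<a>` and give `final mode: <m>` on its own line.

final mode: IDLE

1. SIG_FAIL: (CHARGE) → mode=CHARGE action=arm_extend
2. SIG_FAIL: (CHARGE) → mode=CHARGE action=arm_extend
3. SIG_LOW: (CHARGE) → mode=IDLE action=spin_ccw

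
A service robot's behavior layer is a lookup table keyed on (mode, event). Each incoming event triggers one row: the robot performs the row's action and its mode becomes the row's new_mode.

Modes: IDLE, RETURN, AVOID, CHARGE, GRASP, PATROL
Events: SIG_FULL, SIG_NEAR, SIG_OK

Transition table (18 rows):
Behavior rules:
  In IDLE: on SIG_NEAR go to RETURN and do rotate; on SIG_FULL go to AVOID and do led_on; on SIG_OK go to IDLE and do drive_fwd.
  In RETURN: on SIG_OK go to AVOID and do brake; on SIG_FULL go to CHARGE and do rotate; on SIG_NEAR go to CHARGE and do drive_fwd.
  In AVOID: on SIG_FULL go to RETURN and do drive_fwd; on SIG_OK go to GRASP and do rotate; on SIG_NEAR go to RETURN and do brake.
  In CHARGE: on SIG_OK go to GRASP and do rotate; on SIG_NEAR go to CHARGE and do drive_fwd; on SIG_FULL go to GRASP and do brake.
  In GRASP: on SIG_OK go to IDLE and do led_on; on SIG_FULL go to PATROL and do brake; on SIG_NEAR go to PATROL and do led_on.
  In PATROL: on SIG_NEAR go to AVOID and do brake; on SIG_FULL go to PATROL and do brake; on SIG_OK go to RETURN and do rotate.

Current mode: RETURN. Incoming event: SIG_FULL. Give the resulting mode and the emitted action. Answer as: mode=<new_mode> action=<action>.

mode=CHARGE action=rotate

current mode = RETURN; filter table to that mode:
  (RETURN, SIG_OK) → (AVOID, brake)
  (RETURN, SIG_FULL) → (CHARGE, rotate)  ← event matches
  (RETURN, SIG_NEAR) → (CHARGE, drive_fwd)
event = SIG_FULL selects (CHARGE, rotate)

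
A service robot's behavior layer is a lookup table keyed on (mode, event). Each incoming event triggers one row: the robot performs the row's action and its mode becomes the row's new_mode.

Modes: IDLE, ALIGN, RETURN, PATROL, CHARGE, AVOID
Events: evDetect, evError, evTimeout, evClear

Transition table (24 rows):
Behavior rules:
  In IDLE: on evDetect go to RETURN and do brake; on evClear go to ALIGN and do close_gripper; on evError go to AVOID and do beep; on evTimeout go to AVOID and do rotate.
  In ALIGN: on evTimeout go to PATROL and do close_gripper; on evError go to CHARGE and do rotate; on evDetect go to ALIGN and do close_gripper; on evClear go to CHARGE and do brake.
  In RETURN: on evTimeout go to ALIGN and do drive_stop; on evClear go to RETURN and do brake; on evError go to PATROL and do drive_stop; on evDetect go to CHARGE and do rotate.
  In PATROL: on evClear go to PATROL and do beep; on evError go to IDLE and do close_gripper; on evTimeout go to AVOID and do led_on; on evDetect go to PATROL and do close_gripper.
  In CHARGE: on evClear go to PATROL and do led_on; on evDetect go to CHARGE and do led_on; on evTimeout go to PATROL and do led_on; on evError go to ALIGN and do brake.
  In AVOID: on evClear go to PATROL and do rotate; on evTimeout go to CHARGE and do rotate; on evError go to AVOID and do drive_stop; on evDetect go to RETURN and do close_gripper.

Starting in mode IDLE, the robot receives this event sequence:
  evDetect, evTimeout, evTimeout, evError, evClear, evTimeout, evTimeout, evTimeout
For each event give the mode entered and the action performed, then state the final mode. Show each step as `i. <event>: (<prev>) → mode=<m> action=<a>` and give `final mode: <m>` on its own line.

final mode: CHARGE

1. evDetect: (IDLE) → mode=RETURN action=brake
2. evTimeout: (RETURN) → mode=ALIGN action=drive_stop
3. evTimeout: (ALIGN) → mode=PATROL action=close_gripper
4. evError: (PATROL) → mode=IDLE action=close_gripper
5. evClear: (IDLE) → mode=ALIGN action=close_gripper
6. evTimeout: (ALIGN) → mode=PATROL action=close_gripper
7. evTimeout: (PATROL) → mode=AVOID action=led_on
8. evTimeout: (AVOID) → mode=CHARGE action=rotate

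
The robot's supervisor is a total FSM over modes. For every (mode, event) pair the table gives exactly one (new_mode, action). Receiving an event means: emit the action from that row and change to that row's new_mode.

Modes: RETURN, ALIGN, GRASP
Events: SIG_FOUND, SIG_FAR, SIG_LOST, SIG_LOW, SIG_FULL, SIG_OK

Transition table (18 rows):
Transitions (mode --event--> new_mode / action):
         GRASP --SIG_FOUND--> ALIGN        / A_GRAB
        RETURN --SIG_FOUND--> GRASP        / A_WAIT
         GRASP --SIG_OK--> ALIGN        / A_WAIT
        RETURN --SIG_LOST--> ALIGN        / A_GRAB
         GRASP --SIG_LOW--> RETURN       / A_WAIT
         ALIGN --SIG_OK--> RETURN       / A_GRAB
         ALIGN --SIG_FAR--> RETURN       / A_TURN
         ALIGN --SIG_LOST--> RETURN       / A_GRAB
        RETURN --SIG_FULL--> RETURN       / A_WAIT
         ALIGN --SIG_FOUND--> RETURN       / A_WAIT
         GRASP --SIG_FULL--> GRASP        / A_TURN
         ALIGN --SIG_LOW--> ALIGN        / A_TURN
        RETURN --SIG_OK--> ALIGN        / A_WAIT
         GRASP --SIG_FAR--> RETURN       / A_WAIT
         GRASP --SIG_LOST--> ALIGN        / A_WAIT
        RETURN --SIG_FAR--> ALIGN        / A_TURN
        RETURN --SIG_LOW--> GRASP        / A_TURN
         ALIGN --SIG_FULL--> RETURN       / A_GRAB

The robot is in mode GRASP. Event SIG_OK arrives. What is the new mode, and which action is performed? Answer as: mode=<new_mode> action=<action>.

current mode = GRASP; filter table to that mode:
  (GRASP, SIG_FOUND) → (ALIGN, A_GRAB)
  (GRASP, SIG_OK) → (ALIGN, A_WAIT)  ← event matches
  (GRASP, SIG_LOW) → (RETURN, A_WAIT)
  (GRASP, SIG_FULL) → (GRASP, A_TURN)
  (GRASP, SIG_FAR) → (RETURN, A_WAIT)
  (GRASP, SIG_LOST) → (ALIGN, A_WAIT)
event = SIG_OK selects (ALIGN, A_WAIT)

mode=ALIGN action=A_WAIT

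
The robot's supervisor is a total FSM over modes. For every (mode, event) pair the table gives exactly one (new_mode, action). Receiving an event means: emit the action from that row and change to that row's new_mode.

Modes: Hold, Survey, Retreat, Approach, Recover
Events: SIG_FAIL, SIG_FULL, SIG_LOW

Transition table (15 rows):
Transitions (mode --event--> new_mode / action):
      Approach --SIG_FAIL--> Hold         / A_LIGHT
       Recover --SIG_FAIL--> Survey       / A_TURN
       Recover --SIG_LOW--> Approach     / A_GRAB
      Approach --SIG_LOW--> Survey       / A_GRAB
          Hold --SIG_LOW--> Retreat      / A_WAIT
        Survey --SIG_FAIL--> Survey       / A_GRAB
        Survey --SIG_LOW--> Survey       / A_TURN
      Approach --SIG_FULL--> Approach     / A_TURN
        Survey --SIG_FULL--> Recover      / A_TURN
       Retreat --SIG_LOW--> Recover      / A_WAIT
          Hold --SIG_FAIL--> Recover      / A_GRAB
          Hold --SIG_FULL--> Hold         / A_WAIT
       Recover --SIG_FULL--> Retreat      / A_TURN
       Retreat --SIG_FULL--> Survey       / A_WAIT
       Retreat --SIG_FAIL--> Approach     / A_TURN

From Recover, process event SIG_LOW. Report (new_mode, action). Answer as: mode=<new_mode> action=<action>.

mode=Approach action=A_GRAB

current mode = Recover; filter table to that mode:
  (Recover, SIG_FAIL) → (Survey, A_TURN)
  (Recover, SIG_LOW) → (Approach, A_GRAB)  ← event matches
  (Recover, SIG_FULL) → (Retreat, A_TURN)
event = SIG_LOW selects (Approach, A_GRAB)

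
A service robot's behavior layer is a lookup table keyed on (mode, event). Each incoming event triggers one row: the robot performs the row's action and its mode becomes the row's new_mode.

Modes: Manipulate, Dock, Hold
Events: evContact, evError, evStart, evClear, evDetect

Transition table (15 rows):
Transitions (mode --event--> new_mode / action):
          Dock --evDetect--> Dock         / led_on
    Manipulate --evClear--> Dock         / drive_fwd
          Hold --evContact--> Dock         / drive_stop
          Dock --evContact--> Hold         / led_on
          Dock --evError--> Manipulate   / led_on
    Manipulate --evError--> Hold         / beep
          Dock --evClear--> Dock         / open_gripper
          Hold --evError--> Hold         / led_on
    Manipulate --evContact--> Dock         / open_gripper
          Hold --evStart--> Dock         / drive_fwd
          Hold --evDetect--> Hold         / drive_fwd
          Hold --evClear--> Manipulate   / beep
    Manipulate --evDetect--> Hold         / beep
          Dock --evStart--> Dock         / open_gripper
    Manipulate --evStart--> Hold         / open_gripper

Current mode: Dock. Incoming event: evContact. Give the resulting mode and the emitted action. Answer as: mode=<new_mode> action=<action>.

mode=Hold action=led_on

current mode = Dock; filter table to that mode:
  (Dock, evDetect) → (Dock, led_on)
  (Dock, evContact) → (Hold, led_on)  ← event matches
  (Dock, evError) → (Manipulate, led_on)
  (Dock, evClear) → (Dock, open_gripper)
  (Dock, evStart) → (Dock, open_gripper)
event = evContact selects (Hold, led_on)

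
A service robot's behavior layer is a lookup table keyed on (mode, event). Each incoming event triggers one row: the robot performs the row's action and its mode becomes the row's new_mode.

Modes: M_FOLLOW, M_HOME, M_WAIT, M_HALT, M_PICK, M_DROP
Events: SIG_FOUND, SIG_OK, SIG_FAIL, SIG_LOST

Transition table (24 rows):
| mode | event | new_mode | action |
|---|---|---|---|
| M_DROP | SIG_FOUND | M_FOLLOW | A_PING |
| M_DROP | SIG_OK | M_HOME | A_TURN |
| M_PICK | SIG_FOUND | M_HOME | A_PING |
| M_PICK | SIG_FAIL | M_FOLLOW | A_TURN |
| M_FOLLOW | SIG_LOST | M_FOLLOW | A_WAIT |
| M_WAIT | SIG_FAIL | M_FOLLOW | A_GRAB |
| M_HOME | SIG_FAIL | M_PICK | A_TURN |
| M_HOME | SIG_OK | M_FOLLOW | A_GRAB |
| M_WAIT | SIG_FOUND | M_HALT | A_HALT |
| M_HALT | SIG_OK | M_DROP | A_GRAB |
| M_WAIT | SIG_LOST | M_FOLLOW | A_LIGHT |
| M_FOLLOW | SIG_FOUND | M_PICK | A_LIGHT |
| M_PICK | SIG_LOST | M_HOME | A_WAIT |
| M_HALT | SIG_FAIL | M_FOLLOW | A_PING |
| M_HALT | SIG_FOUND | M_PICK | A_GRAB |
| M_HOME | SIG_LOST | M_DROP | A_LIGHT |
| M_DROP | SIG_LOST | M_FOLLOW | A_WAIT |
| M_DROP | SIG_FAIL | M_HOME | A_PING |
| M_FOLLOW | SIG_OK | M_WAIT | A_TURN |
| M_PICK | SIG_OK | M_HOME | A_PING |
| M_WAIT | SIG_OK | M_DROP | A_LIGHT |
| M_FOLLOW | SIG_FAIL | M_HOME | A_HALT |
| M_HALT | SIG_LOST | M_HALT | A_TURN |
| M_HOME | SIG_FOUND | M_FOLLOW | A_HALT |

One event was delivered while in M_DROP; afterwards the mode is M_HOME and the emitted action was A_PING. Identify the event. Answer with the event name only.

try SIG_FOUND: (M_DROP, SIG_FOUND) → (M_FOLLOW, A_PING)
try SIG_OK: (M_DROP, SIG_OK) → (M_HOME, A_TURN)
try SIG_FAIL: (M_DROP, SIG_FAIL) → (M_HOME, A_PING)  ← matches
try SIG_LOST: (M_DROP, SIG_LOST) → (M_FOLLOW, A_WAIT)

SIG_FAIL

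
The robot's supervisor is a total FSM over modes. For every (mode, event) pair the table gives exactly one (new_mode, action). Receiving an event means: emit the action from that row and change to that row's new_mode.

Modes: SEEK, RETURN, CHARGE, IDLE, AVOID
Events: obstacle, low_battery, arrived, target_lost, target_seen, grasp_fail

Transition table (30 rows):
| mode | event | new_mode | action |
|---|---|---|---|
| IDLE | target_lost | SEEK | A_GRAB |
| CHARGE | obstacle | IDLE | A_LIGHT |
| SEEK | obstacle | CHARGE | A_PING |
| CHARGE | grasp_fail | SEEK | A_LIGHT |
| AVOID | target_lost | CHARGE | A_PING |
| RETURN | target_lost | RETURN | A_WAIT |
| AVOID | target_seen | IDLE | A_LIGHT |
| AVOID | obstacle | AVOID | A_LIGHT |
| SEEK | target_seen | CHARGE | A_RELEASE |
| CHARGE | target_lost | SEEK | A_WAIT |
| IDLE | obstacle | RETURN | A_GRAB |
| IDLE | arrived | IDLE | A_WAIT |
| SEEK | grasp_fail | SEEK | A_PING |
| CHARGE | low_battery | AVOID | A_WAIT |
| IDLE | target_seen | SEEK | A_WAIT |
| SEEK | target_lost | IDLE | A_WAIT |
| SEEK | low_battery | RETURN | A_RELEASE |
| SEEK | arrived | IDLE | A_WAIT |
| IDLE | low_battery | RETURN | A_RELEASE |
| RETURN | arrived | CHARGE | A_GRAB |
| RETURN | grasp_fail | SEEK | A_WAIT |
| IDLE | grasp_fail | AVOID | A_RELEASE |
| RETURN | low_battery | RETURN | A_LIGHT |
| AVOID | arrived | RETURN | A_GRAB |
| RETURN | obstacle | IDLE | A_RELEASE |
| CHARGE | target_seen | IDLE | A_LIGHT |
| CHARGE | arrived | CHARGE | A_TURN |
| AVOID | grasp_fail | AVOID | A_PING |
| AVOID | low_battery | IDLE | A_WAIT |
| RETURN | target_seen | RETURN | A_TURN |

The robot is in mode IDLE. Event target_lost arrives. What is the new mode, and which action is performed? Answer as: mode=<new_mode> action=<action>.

mode=SEEK action=A_GRAB

current mode = IDLE; filter table to that mode:
  (IDLE, target_lost) → (SEEK, A_GRAB)  ← event matches
  (IDLE, obstacle) → (RETURN, A_GRAB)
  (IDLE, arrived) → (IDLE, A_WAIT)
  (IDLE, target_seen) → (SEEK, A_WAIT)
  (IDLE, low_battery) → (RETURN, A_RELEASE)
  (IDLE, grasp_fail) → (AVOID, A_RELEASE)
event = target_lost selects (SEEK, A_GRAB)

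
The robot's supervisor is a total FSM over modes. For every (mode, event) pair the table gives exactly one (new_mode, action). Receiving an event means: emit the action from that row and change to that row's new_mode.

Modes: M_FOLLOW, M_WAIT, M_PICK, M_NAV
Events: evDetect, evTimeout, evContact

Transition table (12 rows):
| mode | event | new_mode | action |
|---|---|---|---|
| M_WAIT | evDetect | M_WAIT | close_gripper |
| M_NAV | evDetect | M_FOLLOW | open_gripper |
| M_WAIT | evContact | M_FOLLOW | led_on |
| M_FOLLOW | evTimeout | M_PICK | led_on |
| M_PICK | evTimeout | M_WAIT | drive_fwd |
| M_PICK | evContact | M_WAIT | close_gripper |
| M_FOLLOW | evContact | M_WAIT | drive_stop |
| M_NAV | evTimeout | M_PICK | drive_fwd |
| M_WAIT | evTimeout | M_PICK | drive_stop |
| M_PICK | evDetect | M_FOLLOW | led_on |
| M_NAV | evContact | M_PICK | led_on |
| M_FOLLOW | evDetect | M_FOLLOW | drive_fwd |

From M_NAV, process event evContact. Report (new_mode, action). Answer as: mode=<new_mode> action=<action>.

mode=M_PICK action=led_on

current mode = M_NAV; filter table to that mode:
  (M_NAV, evDetect) → (M_FOLLOW, open_gripper)
  (M_NAV, evTimeout) → (M_PICK, drive_fwd)
  (M_NAV, evContact) → (M_PICK, led_on)  ← event matches
event = evContact selects (M_PICK, led_on)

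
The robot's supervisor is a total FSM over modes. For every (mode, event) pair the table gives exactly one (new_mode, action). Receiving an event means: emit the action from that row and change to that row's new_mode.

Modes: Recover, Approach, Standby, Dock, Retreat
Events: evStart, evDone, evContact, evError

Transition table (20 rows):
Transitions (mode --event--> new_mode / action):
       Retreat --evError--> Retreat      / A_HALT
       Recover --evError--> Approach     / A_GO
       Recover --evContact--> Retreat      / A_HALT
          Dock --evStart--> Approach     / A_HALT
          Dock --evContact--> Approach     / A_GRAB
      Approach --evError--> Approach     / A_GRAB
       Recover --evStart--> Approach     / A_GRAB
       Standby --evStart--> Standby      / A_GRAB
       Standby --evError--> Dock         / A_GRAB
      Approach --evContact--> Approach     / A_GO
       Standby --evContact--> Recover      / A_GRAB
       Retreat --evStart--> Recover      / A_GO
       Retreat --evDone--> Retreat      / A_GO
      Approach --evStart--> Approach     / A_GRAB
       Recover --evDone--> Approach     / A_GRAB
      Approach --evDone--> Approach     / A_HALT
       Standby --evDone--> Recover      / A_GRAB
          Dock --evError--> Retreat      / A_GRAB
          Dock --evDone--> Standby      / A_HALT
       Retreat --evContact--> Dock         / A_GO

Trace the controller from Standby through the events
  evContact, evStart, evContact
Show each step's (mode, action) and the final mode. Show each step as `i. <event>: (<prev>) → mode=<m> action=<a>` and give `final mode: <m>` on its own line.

final mode: Approach

1. evContact: (Standby) → mode=Recover action=A_GRAB
2. evStart: (Recover) → mode=Approach action=A_GRAB
3. evContact: (Approach) → mode=Approach action=A_GO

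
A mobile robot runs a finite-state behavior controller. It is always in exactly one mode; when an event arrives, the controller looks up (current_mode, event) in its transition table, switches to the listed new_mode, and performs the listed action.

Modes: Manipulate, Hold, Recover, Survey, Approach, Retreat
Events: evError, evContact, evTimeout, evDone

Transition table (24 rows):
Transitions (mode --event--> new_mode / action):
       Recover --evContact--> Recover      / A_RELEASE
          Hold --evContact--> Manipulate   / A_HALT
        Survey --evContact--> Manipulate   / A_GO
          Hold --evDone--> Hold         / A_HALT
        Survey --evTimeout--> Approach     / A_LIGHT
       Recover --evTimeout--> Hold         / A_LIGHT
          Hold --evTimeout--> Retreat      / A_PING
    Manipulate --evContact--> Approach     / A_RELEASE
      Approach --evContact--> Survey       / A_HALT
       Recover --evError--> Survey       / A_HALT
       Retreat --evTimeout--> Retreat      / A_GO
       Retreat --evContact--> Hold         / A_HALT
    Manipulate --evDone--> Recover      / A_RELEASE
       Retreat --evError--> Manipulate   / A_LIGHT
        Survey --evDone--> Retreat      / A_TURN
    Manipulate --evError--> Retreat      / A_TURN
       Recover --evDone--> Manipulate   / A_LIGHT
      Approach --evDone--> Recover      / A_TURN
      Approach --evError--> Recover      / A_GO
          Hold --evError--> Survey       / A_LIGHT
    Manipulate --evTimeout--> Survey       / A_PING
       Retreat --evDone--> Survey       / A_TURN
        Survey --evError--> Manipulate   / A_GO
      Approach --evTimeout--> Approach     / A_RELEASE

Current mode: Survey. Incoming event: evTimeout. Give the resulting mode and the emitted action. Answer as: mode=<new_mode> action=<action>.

current mode = Survey; filter table to that mode:
  (Survey, evContact) → (Manipulate, A_GO)
  (Survey, evTimeout) → (Approach, A_LIGHT)  ← event matches
  (Survey, evDone) → (Retreat, A_TURN)
  (Survey, evError) → (Manipulate, A_GO)
event = evTimeout selects (Approach, A_LIGHT)

mode=Approach action=A_LIGHT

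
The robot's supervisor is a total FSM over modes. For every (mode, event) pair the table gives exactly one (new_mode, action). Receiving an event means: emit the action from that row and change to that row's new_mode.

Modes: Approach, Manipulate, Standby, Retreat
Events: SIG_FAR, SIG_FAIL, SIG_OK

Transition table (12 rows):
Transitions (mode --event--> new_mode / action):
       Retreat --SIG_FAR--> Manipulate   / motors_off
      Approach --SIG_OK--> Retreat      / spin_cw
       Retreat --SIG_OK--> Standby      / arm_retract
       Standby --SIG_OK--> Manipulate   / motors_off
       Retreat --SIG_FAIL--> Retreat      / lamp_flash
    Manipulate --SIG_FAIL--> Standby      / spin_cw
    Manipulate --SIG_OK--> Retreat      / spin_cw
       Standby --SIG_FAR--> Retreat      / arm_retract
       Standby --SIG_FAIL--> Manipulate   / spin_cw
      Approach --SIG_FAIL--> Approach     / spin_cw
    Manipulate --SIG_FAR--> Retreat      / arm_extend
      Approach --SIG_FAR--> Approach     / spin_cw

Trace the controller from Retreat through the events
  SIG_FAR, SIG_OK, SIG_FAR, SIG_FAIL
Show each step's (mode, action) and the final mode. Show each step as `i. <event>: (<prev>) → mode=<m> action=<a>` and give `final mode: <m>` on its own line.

1. SIG_FAR: (Retreat) → mode=Manipulate action=motors_off
2. SIG_OK: (Manipulate) → mode=Retreat action=spin_cw
3. SIG_FAR: (Retreat) → mode=Manipulate action=motors_off
4. SIG_FAIL: (Manipulate) → mode=Standby action=spin_cw

final mode: Standby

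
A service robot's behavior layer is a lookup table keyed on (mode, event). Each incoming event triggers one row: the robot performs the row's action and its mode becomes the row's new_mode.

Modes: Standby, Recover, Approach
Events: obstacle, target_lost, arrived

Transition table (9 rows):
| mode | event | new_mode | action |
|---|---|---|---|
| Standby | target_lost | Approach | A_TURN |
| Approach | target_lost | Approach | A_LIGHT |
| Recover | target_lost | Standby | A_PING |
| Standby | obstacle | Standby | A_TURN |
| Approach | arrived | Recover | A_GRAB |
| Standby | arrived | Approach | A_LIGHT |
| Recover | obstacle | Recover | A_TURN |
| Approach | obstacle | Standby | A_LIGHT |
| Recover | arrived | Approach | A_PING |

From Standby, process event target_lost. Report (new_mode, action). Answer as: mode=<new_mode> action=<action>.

current mode = Standby; filter table to that mode:
  (Standby, target_lost) → (Approach, A_TURN)  ← event matches
  (Standby, obstacle) → (Standby, A_TURN)
  (Standby, arrived) → (Approach, A_LIGHT)
event = target_lost selects (Approach, A_TURN)

mode=Approach action=A_TURN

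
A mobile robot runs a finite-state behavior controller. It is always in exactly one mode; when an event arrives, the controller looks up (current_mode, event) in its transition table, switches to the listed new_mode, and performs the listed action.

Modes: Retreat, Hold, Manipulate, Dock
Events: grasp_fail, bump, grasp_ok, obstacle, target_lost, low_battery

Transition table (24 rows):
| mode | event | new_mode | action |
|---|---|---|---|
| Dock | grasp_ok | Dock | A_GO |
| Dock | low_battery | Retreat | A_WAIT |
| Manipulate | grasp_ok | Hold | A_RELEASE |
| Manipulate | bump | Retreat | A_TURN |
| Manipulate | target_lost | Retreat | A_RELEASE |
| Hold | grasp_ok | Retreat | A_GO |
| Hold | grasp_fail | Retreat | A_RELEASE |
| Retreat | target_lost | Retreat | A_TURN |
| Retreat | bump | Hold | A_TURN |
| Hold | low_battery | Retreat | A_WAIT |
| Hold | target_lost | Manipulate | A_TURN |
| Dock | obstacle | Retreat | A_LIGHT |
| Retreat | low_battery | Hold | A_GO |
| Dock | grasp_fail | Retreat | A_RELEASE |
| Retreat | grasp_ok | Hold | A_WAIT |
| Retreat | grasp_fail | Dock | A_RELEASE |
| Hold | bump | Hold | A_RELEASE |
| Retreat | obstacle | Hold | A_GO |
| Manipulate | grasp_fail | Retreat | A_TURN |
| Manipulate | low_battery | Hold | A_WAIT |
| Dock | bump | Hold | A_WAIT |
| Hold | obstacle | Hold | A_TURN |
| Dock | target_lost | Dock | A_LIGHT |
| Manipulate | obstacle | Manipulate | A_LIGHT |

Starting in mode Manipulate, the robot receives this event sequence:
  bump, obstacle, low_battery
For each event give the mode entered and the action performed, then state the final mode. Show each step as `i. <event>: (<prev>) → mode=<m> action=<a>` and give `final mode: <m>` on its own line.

final mode: Retreat

1. bump: (Manipulate) → mode=Retreat action=A_TURN
2. obstacle: (Retreat) → mode=Hold action=A_GO
3. low_battery: (Hold) → mode=Retreat action=A_WAIT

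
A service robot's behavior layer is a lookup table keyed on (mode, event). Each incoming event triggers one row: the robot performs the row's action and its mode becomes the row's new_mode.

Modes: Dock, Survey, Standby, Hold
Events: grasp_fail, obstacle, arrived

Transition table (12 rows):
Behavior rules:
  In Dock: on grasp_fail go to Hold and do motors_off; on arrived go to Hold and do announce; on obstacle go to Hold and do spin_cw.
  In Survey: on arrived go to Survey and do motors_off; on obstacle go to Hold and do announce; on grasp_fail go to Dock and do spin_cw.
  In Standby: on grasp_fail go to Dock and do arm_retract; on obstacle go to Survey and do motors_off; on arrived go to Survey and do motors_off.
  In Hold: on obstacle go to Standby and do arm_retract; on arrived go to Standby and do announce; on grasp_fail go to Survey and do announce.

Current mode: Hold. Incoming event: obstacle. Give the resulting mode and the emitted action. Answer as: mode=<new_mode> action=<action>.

mode=Standby action=arm_retract

current mode = Hold; filter table to that mode:
  (Hold, obstacle) → (Standby, arm_retract)  ← event matches
  (Hold, arrived) → (Standby, announce)
  (Hold, grasp_fail) → (Survey, announce)
event = obstacle selects (Standby, arm_retract)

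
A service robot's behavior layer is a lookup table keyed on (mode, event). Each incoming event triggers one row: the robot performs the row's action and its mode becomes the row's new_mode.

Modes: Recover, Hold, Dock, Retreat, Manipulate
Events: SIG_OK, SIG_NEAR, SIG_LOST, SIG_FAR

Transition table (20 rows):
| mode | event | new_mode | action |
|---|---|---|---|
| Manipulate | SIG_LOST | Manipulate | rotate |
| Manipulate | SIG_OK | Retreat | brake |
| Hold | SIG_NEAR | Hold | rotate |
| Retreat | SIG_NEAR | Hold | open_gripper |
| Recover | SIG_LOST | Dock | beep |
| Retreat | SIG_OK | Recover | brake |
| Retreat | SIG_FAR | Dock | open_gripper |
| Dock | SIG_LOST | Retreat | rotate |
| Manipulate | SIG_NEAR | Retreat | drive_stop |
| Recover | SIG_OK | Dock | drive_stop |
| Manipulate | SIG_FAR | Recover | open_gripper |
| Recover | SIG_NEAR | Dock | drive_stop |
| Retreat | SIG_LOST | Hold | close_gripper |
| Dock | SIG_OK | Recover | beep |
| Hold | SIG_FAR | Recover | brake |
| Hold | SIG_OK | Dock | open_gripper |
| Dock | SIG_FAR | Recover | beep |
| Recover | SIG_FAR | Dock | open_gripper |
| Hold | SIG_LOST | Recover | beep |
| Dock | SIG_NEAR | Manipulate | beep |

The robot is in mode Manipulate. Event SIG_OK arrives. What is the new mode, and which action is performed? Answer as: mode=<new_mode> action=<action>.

current mode = Manipulate; filter table to that mode:
  (Manipulate, SIG_LOST) → (Manipulate, rotate)
  (Manipulate, SIG_OK) → (Retreat, brake)  ← event matches
  (Manipulate, SIG_NEAR) → (Retreat, drive_stop)
  (Manipulate, SIG_FAR) → (Recover, open_gripper)
event = SIG_OK selects (Retreat, brake)

mode=Retreat action=brake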